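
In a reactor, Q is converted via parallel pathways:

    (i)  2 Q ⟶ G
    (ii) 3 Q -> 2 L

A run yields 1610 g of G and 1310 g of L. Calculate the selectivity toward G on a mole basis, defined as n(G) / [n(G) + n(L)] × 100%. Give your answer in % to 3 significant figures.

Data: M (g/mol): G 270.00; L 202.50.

n(G) = 1610 / 270.00 = 5.963 mol
n(L) = 1310 / 202.50 = 6.469 mol
selectivity = 5.963/(5.963+6.469) × 100 = 47.96 %

48.0 %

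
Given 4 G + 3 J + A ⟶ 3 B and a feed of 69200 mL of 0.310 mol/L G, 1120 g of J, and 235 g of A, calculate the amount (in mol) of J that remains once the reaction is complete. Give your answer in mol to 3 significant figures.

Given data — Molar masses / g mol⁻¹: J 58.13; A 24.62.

3.18 mol

n(G) = 0.310 × 69200/1000 = 21.45 mol
n(J) = 1120 / 58.13 = 19.27 mol
n(A) = 235.0 / 24.62 = 9.545 mol
n/ν → G: 5.363, J: 6.423, A: 9.545; G is limiting.
J consumed = (3/4) × 21.45 = 16.09 mol
J remaining = 19.27 − 16.09 = 3.180 mol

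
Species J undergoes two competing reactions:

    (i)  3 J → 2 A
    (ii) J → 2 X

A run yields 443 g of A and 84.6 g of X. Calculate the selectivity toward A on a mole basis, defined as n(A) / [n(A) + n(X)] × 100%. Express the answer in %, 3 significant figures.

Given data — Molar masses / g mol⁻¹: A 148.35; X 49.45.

n(A) = 443 / 148.35 = 2.986 mol
n(X) = 84.6 / 49.45 = 1.711 mol
selectivity = 2.986/(2.986+1.711) × 100 = 63.57 %

63.6 %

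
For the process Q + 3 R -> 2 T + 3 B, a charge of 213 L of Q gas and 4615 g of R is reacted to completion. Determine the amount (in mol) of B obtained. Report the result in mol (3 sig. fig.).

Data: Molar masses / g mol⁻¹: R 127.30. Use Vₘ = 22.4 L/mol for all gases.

28.5 mol

n(Q) = 213.0 / 22.4 = 9.509 mol
n(R) = 4615 / 127.30 = 36.25 mol
n/ν for Q = 9.509/1 = 9.509
n/ν for R = 36.25/3 = 12.08
Smallest n/ν is Q → limiting reagent.
n(B) = (3/1) × 9.509 = 28.53 mol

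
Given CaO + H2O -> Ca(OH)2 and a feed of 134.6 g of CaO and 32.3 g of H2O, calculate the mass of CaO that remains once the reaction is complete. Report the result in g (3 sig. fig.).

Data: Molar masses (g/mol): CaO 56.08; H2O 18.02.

34.1 g

n(CaO) = 134.6 / 56.08 = 2.400 mol
n(H2O) = 32.30 / 18.02 = 1.792 mol
n/ν → CaO: 2.400, H2O: 1.792; H2O is limiting.
CaO consumed = (1/1) × 1.792 = 1.792 mol
CaO remaining = 2.400 − 1.792 = 0.6080 mol
mass = 0.6080 × 56.08 = 34.10 g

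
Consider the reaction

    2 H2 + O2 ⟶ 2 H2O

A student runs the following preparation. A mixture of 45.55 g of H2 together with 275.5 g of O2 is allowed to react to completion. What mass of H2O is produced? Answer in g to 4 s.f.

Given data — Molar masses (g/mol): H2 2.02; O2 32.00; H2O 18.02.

310.3 g

n(H2) = 45.55 / 2.02 = 22.55 mol
n(O2) = 275.5 / 32.00 = 8.609 mol
n/ν for H2 = 22.55/2 = 11.28
n/ν for O2 = 8.609/1 = 8.609
Smallest n/ν is O2 → limiting reagent.
n(H2O) = (2/1) × 8.609 = 17.22 mol
mass = 17.22 × 18.02 = 310.3 g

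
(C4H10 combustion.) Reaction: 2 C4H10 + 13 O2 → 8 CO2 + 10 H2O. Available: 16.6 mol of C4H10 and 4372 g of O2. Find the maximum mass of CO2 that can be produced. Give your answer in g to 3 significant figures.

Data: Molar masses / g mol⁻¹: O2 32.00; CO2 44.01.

2920 g

n(C4H10) = 16.60 mol
n(O2) = 4372 / 32.00 = 136.6 mol
n/ν → C4H10: 8.300, O2: 10.51; C4H10 is limiting.
n(CO2) = (8/2) × 16.60 = 66.40 mol
mass = 66.40 × 44.01 = 2922 g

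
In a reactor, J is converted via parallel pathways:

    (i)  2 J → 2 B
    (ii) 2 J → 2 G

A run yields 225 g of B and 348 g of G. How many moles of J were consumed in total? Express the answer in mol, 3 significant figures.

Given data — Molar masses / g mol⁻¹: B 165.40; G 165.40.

3.46 mol

n(B) = 225 / 165.40 = 1.360 mol
n(G) = 348 / 165.40 = 2.104 mol
n(J) via (i) = (2/2)×1.360 = 1.360 mol
n(J) via (ii) = (2/2)×2.104 = 2.104 mol
total n(J) = 1.360 + 2.104 = 3.464 mol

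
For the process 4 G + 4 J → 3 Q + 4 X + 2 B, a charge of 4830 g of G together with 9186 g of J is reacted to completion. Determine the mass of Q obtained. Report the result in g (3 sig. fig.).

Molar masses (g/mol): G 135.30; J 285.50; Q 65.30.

n(G) = 4830 / 135.30 = 35.70 mol
n(J) = 9186 / 285.50 = 32.18 mol
n/ν for G = 35.70/4 = 8.925
n/ν for J = 32.18/4 = 8.045
Smallest n/ν is J → limiting reagent.
n(Q) = (3/4) × 32.18 = 24.14 mol
mass = 24.14 × 65.30 = 1576 g

1580 g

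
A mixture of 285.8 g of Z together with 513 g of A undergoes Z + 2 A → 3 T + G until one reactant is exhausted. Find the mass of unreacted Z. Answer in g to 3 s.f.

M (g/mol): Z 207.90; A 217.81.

n(Z) = 285.8 / 207.90 = 1.375 mol
n(A) = 513.0 / 217.81 = 2.355 mol
n/ν for Z = 1.375/1 = 1.375
n/ν for A = 2.355/2 = 1.178
Smallest n/ν is A → limiting reagent.
Z consumed = (1/2) × 2.355 = 1.178 mol
Z remaining = 1.375 − 1.178 = 0.1970 mol
mass = 0.1970 × 207.90 = 40.96 g

41.0 g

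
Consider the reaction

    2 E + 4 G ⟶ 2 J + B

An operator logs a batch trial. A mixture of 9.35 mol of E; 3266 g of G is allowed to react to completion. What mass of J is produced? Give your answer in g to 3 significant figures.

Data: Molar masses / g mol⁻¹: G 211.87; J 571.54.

n(E) = 9.350 mol
n(G) = 3266 / 211.87 = 15.42 mol
n/ν for E = 9.350/2 = 4.675
n/ν for G = 15.42/4 = 3.855
Smallest n/ν is G → limiting reagent.
n(J) = (2/4) × 15.42 = 7.710 mol
mass = 7.710 × 571.54 = 4407 g

4410 g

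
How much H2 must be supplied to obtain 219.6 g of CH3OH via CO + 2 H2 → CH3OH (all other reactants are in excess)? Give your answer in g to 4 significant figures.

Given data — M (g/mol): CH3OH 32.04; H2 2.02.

27.69 g

n(CH3OH) = 219.6 / 32.04 = 6.854 mol
n(H2) = (2/1) × 6.854 = 13.71 mol
mass = 13.71 × 2.02 = 27.69 g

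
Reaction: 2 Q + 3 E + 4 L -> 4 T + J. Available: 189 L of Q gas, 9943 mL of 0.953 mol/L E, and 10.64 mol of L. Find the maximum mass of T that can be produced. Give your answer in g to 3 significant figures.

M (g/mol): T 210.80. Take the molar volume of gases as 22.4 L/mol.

2240 g

n(Q) = 189.0 / 22.4 = 8.438 mol
n(E) = 0.953 × 9943/1000 = 9.476 mol
n(L) = 10.64 mol
n/ν → Q: 4.219, E: 3.159, L: 2.660; L is limiting.
n(T) = (4/4) × 10.64 = 10.64 mol
mass = 10.64 × 210.80 = 2243 g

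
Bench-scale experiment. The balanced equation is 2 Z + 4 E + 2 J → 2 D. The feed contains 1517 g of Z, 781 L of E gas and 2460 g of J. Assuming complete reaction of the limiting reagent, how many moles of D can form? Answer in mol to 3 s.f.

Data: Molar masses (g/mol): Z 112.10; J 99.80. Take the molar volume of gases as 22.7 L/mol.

n(Z) = 1517 / 112.10 = 13.53 mol
n(E) = 781.0 / 22.7 = 34.41 mol
n(J) = 2460 / 99.80 = 24.65 mol
n/ν → Z: 6.765, E: 8.603, J: 12.33; Z is limiting.
n(D) = (2/2) × 13.53 = 13.53 mol

13.5 mol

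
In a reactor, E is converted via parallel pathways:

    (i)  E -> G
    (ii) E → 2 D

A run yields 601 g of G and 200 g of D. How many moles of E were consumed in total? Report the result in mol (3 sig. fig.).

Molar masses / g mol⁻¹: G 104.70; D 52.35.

n(G) = 601 / 104.70 = 5.740 mol
n(D) = 200 / 52.35 = 3.820 mol
n(E) via (i) = (1/1)×5.740 = 5.740 mol
n(E) via (ii) = (1/2)×3.820 = 1.910 mol
total n(E) = 5.740 + 1.910 = 7.650 mol

7.65 mol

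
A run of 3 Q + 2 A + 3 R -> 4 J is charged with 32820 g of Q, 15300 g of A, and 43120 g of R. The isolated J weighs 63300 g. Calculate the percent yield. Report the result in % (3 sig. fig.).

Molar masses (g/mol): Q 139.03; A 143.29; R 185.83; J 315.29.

94.0 %

n(Q) = 32820 / 139.03 = 236.1 mol
n(A) = 15300 / 143.29 = 106.8 mol
n(R) = 43120 / 185.83 = 232.0 mol
n/ν → Q: 78.70, A: 53.40, R: 77.33; A is limiting.
theoretical n(J) = (4/2) × 106.8 = 213.6 mol → 67350 g
% yield = 63300 / 67350 × 100 = 93.99 %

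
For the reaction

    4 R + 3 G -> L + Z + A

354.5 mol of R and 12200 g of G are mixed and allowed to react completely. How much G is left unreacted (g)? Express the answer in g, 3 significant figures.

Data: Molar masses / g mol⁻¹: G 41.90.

1060 g

n(R) = 354.5 mol
n(G) = 12200 / 41.90 = 291.2 mol
n/ν → R: 88.63, G: 97.07; R is limiting.
G consumed = (3/4) × 354.5 = 265.9 mol
G remaining = 291.2 − 265.9 = 25.30 mol
mass = 25.30 × 41.90 = 1060 g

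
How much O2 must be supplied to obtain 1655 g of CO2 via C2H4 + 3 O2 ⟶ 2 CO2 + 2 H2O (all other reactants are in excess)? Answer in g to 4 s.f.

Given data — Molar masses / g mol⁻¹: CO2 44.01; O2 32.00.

1805 g

n(CO2) = 1655 / 44.01 = 37.61 mol
n(O2) = (3/2) × 37.61 = 56.42 mol
mass = 56.42 × 32.00 = 1805 g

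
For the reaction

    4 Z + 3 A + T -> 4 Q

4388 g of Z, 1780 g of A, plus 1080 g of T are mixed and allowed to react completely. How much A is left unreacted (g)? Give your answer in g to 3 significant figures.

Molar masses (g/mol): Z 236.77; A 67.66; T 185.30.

840 g

n(Z) = 4388 / 236.77 = 18.53 mol
n(A) = 1780 / 67.66 = 26.31 mol
n(T) = 1080 / 185.30 = 5.828 mol
n/ν for Z = 18.53/4 = 4.633
n/ν for A = 26.31/3 = 8.770
n/ν for T = 5.828/1 = 5.828
Smallest n/ν is Z → limiting reagent.
A consumed = (3/4) × 18.53 = 13.90 mol
A remaining = 26.31 − 13.90 = 12.41 mol
mass = 12.41 × 67.66 = 839.7 g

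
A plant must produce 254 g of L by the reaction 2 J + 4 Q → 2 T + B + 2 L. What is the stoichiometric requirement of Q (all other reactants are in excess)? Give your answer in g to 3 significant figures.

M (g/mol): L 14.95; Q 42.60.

n(L) = 254 / 14.95 = 16.99 mol
n(Q) = (4/2) × 16.99 = 33.98 mol
mass = 33.98 × 42.60 = 1448 g

1450 g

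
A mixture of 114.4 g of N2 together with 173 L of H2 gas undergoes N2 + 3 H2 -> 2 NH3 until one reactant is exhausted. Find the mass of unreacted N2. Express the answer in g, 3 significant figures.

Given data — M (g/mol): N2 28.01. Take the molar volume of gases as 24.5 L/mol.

n(N2) = 114.4 / 28.01 = 4.084 mol
n(H2) = 173.0 / 24.5 = 7.061 mol
n/ν for N2 = 4.084/1 = 4.084
n/ν for H2 = 7.061/3 = 2.354
Smallest n/ν is H2 → limiting reagent.
N2 consumed = (1/3) × 7.061 = 2.354 mol
N2 remaining = 4.084 − 2.354 = 1.730 mol
mass = 1.730 × 28.01 = 48.46 g

48.5 g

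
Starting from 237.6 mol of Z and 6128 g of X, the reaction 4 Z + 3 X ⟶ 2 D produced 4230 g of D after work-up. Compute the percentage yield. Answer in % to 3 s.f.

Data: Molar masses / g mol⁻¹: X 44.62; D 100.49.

46.0 %

n(Z) = 237.6 mol
n(X) = 6128 / 44.62 = 137.3 mol
n/ν for Z = 237.6/4 = 59.40
n/ν for X = 137.3/3 = 45.77
Smallest n/ν is X → limiting reagent.
theoretical n(D) = (2/3) × 137.3 = 91.53 mol → 9198 g
% yield = 4230 / 9198 × 100 = 45.99 %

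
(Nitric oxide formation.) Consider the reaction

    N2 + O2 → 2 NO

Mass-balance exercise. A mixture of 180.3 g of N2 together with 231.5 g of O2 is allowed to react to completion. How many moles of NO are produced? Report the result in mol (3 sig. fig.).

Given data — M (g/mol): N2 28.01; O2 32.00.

n(N2) = 180.3 / 28.01 = 6.437 mol
n(O2) = 231.5 / 32.00 = 7.234 mol
n/ν for N2 = 6.437/1 = 6.437
n/ν for O2 = 7.234/1 = 7.234
Smallest n/ν is N2 → limiting reagent.
n(NO) = (2/1) × 6.437 = 12.87 mol

12.9 mol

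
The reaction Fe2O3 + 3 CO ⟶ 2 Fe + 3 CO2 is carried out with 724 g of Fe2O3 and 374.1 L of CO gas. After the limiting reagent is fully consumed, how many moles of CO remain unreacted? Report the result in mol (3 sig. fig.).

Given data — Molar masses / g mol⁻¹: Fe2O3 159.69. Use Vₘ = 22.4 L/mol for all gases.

3.10 mol

n(Fe2O3) = 724.0 / 159.69 = 4.534 mol
n(CO) = 374.1 / 22.4 = 16.70 mol
n/ν for Fe2O3 = 4.534/1 = 4.534
n/ν for CO = 16.70/3 = 5.567
Smallest n/ν is Fe2O3 → limiting reagent.
CO consumed = (3/1) × 4.534 = 13.60 mol
CO remaining = 16.70 − 13.60 = 3.100 mol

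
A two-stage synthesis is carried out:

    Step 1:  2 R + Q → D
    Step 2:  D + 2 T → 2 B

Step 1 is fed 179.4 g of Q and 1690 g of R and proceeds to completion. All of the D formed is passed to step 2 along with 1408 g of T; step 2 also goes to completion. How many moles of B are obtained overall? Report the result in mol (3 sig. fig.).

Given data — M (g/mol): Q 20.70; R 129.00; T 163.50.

8.61 mol

Step 1:
n(Q) = 179.4 / 20.70 = 8.667 mol
n(R) = 1690 / 129.00 = 13.10 mol
n/ν → Q: 8.667, R: 6.550; R is limiting.
n(D) produced = (1/2) × 13.10 = 6.550 mol
Step 2:
n(D) available = 6.550 mol
n(T) = 1408 / 163.50 = 8.612 mol
n/ν → D: 6.550, T: 4.306; T is limiting.
n(B) = (2/2) × 8.612 = 8.612 mol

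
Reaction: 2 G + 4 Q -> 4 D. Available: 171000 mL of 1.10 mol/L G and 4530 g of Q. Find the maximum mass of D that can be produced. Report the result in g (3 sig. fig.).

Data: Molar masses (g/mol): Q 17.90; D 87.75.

n(G) = 1.10 × 171000/1000 = 188.1 mol
n(Q) = 4530 / 17.90 = 253.1 mol
n/ν → G: 94.05, Q: 63.28; Q is limiting.
n(D) = (4/4) × 253.1 = 253.1 mol
mass = 253.1 × 87.75 = 22210 g

22200 g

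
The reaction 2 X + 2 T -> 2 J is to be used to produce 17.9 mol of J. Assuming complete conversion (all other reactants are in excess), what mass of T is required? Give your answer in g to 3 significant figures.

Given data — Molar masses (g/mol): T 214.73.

3840 g

n(J) = 17.90 mol
n(T) = (2/2) × 17.90 = 17.90 mol
mass = 17.90 × 214.73 = 3844 g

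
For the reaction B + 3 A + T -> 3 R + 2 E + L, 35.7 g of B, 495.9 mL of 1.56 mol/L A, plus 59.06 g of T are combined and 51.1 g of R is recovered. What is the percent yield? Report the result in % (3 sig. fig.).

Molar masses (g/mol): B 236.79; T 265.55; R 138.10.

n(B) = 35.70 / 236.79 = 0.1508 mol
n(A) = 1.56 × 495.9/1000 = 0.7736 mol
n(T) = 59.06 / 265.55 = 0.2224 mol
n/ν → B: 0.1508, A: 0.2579, T: 0.2224; B is limiting.
theoretical n(R) = (3/1) × 0.1508 = 0.4524 mol → 62.48 g
% yield = 51.1 / 62.48 × 100 = 81.79 %

81.8 %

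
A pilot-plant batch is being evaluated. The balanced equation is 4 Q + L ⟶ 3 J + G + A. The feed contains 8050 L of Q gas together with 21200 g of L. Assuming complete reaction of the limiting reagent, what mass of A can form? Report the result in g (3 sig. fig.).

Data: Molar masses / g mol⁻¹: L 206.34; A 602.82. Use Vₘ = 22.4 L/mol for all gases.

n(Q) = 8050 / 22.4 = 359.4 mol
n(L) = 21200 / 206.34 = 102.7 mol
n/ν for Q = 359.4/4 = 89.85
n/ν for L = 102.7/1 = 102.7
Smallest n/ν is Q → limiting reagent.
n(A) = (1/4) × 359.4 = 89.85 mol
mass = 89.85 × 602.82 = 54160 g

54200 g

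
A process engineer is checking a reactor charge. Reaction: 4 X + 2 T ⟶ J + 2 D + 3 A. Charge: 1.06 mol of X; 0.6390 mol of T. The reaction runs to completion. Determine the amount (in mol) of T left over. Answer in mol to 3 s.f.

n(X) = 1.060 mol
n(T) = 0.6390 mol
n/ν → X: 0.2650, T: 0.3195; X is limiting.
T consumed = (2/4) × 1.060 = 0.5300 mol
T remaining = 0.6390 − 0.5300 = 0.1090 mol

0.109 mol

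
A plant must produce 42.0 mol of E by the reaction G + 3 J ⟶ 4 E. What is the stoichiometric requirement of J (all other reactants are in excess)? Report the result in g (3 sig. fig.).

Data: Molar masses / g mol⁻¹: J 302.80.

n(E) = 42.00 mol
n(J) = (3/4) × 42.00 = 31.50 mol
mass = 31.50 × 302.80 = 9538 g

9540 g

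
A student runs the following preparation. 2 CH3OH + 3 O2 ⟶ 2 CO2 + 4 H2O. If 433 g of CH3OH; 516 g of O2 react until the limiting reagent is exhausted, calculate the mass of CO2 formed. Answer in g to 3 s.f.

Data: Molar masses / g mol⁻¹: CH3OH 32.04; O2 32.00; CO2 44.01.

n(CH3OH) = 433.0 / 32.04 = 13.51 mol
n(O2) = 516.0 / 32.00 = 16.13 mol
n/ν for CH3OH = 13.51/2 = 6.755
n/ν for O2 = 16.13/3 = 5.377
Smallest n/ν is O2 → limiting reagent.
n(CO2) = (2/3) × 16.13 = 10.75 mol
mass = 10.75 × 44.01 = 473.1 g

473 g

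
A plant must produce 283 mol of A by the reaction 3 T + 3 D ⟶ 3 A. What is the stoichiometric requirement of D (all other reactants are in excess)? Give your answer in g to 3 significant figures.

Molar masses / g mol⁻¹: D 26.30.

7440 g

n(A) = 283.0 mol
n(D) = (3/3) × 283.0 = 283.0 mol
mass = 283.0 × 26.30 = 7443 g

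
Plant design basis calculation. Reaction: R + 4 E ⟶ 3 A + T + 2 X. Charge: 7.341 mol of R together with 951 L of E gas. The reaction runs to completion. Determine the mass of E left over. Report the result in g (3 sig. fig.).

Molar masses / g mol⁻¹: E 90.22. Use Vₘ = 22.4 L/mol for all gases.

n(R) = 7.341 mol
n(E) = 951.0 / 22.4 = 42.46 mol
n/ν for R = 7.341/1 = 7.341
n/ν for E = 42.46/4 = 10.62
Smallest n/ν is R → limiting reagent.
E consumed = (4/1) × 7.341 = 29.36 mol
E remaining = 42.46 − 29.36 = 13.10 mol
mass = 13.10 × 90.22 = 1182 g

1180 g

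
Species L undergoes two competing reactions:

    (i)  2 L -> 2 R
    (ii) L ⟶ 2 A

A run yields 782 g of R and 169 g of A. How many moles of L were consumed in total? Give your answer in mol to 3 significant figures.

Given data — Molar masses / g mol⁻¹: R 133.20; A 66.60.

7.14 mol

n(R) = 782 / 133.20 = 5.871 mol
n(A) = 169 / 66.60 = 2.538 mol
n(L) via (i) = (2/2)×5.871 = 5.871 mol
n(L) via (ii) = (1/2)×2.538 = 1.269 mol
total n(L) = 5.871 + 1.269 = 7.140 mol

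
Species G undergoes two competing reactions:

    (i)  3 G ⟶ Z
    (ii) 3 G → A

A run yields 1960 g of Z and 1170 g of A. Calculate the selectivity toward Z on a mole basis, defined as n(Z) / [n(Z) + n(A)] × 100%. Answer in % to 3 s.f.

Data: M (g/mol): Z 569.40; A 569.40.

62.6 %

n(Z) = 1960 / 569.40 = 3.442 mol
n(A) = 1170 / 569.40 = 2.055 mol
selectivity = 3.442/(3.442+2.055) × 100 = 62.62 %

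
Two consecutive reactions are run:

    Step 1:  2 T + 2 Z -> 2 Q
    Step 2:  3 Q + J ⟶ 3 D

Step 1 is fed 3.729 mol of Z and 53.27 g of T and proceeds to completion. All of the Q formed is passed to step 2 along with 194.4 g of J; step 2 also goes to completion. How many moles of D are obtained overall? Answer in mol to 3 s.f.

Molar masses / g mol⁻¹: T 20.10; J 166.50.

2.65 mol

Step 1:
n(Z) = 3.729 mol
n(T) = 53.27 / 20.10 = 2.650 mol
n/ν → Z: 1.865, T: 1.325; T is limiting.
n(Q) produced = (2/2) × 2.650 = 2.650 mol
Step 2:
n(Q) available = 2.650 mol
n(J) = 194.4 / 166.50 = 1.168 mol
n/ν → Q: 0.8833, J: 1.168; Q is limiting.
n(D) = (3/3) × 2.650 = 2.650 mol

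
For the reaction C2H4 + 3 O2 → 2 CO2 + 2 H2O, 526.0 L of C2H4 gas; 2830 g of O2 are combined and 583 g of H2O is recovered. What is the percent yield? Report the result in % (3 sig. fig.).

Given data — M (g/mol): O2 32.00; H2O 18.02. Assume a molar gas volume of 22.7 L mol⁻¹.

69.8 %

n(C2H4) = 526.0 / 22.7 = 23.17 mol
n(O2) = 2830 / 32.00 = 88.44 mol
n/ν → C2H4: 23.17, O2: 29.48; C2H4 is limiting.
theoretical n(H2O) = (2/1) × 23.17 = 46.34 mol → 835.0 g
% yield = 583 / 835.0 × 100 = 69.82 %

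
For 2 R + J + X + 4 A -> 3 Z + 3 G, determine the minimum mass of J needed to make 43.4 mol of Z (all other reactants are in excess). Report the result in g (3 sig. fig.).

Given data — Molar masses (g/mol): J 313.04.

n(Z) = 43.40 mol
n(J) = (1/3) × 43.40 = 14.47 mol
mass = 14.47 × 313.04 = 4530 g

4530 g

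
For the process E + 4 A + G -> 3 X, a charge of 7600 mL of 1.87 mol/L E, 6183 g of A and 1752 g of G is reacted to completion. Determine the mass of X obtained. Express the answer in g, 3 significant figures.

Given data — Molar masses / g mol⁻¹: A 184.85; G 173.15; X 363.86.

9130 g

n(E) = 1.87 × 7600/1000 = 14.21 mol
n(A) = 6183 / 184.85 = 33.45 mol
n(G) = 1752 / 173.15 = 10.12 mol
n/ν → E: 14.21, A: 8.363, G: 10.12; A is limiting.
n(X) = (3/4) × 33.45 = 25.09 mol
mass = 25.09 × 363.86 = 9129 g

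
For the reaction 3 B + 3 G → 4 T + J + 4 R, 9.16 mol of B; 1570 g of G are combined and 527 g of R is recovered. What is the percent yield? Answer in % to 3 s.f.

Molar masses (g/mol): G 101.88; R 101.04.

n(B) = 9.160 mol
n(G) = 1570 / 101.88 = 15.41 mol
n/ν → B: 3.053, G: 5.137; B is limiting.
theoretical n(R) = (4/3) × 9.160 = 12.21 mol → 1234 g
% yield = 527 / 1234 × 100 = 42.71 %

42.7 %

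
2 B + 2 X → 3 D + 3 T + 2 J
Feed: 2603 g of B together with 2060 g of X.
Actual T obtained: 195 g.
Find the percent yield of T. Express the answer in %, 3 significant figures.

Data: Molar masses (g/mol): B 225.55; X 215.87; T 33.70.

40.4 %

n(B) = 2603 / 225.55 = 11.54 mol
n(X) = 2060 / 215.87 = 9.543 mol
n/ν → B: 5.770, X: 4.772; X is limiting.
theoretical n(T) = (3/2) × 9.543 = 14.31 mol → 482.2 g
% yield = 195 / 482.2 × 100 = 40.44 %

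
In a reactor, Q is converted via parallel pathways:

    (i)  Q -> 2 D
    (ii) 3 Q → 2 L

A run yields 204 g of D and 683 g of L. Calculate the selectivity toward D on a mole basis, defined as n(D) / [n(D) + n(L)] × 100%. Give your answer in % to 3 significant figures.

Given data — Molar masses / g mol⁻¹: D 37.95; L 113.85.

47.3 %

n(D) = 204 / 37.95 = 5.375 mol
n(L) = 683 / 113.85 = 5.999 mol
selectivity = 5.375/(5.375+5.999) × 100 = 47.26 %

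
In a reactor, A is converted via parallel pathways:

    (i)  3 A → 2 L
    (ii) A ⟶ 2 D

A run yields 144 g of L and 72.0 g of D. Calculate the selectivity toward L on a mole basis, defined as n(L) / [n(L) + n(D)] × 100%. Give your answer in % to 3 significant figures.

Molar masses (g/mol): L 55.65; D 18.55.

n(L) = 144 / 55.65 = 2.588 mol
n(D) = 72.0 / 18.55 = 3.881 mol
selectivity = 2.588/(2.588+3.881) × 100 = 40.01 %

40.0 %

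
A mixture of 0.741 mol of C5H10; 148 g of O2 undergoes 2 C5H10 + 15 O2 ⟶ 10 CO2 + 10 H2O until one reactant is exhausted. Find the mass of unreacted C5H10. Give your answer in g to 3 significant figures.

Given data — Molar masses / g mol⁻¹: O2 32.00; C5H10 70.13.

8.72 g

n(C5H10) = 0.7410 mol
n(O2) = 148.0 / 32.00 = 4.625 mol
n/ν for C5H10 = 0.7410/2 = 0.3705
n/ν for O2 = 4.625/15 = 0.3083
Smallest n/ν is O2 → limiting reagent.
C5H10 consumed = (2/15) × 4.625 = 0.6167 mol
C5H10 remaining = 0.7410 − 0.6167 = 0.1243 mol
mass = 0.1243 × 70.13 = 8.717 g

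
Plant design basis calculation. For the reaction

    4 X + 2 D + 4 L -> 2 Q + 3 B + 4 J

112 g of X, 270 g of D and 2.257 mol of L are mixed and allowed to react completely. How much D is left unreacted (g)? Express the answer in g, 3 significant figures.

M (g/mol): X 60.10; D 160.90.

n(X) = 112.0 / 60.10 = 1.864 mol
n(D) = 270.0 / 160.90 = 1.678 mol
n(L) = 2.257 mol
n/ν for X = 1.864/4 = 0.4660
n/ν for D = 1.678/2 = 0.8390
n/ν for L = 2.257/4 = 0.5643
Smallest n/ν is X → limiting reagent.
D consumed = (2/4) × 1.864 = 0.9320 mol
D remaining = 1.678 − 0.9320 = 0.7460 mol
mass = 0.7460 × 160.90 = 120.0 g

120 g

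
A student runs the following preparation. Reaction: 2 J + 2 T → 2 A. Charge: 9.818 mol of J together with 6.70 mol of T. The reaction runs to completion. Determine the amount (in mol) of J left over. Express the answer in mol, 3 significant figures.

n(J) = 9.818 mol
n(T) = 6.700 mol
n/ν → J: 4.909, T: 3.350; T is limiting.
J consumed = (2/2) × 6.700 = 6.700 mol
J remaining = 9.818 − 6.700 = 3.118 mol

3.12 mol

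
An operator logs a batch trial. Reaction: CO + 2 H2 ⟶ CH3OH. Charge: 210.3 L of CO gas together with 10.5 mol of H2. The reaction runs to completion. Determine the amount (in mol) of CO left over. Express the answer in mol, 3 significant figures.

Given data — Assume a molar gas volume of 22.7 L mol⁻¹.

4.01 mol

n(CO) = 210.3 / 22.7 = 9.264 mol
n(H2) = 10.50 mol
n/ν for CO = 9.264/1 = 9.264
n/ν for H2 = 10.50/2 = 5.250
Smallest n/ν is H2 → limiting reagent.
CO consumed = (1/2) × 10.50 = 5.250 mol
CO remaining = 9.264 − 5.250 = 4.014 mol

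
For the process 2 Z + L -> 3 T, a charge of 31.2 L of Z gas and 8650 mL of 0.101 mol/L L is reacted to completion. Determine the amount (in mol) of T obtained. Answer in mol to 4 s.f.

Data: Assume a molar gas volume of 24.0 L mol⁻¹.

n(Z) = 31.20 / 24.0 = 1.300 mol
n(L) = 0.101 × 8650/1000 = 0.8737 mol
n/ν → Z: 0.6500, L: 0.8737; Z is limiting.
n(T) = (3/2) × 1.300 = 1.950 mol

1.950 mol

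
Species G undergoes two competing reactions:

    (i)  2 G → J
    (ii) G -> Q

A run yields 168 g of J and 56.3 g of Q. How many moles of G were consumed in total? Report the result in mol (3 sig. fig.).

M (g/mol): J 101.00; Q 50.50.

n(J) = 168 / 101.00 = 1.663 mol
n(Q) = 56.3 / 50.50 = 1.115 mol
n(G) via (i) = (2/1)×1.663 = 3.326 mol
n(G) via (ii) = (1/1)×1.115 = 1.115 mol
total n(G) = 3.326 + 1.115 = 4.441 mol

4.44 mol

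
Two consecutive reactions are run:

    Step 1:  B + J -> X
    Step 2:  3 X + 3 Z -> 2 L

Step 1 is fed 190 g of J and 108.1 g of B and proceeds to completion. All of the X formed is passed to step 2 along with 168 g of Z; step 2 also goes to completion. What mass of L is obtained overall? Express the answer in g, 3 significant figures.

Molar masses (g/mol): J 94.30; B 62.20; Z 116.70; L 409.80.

393 g

Step 1:
n(J) = 190.0 / 94.30 = 2.015 mol
n(B) = 108.1 / 62.20 = 1.738 mol
n/ν for J = 2.015/1 = 2.015
n/ν for B = 1.738/1 = 1.738
Smallest n/ν is B → limiting reagent.
n(X) produced = (1/1) × 1.738 = 1.738 mol
Step 2:
n(X) available = 1.738 mol
n(Z) = 168.0 / 116.70 = 1.440 mol
n/ν for X = 1.738/3 = 0.5793
n/ν for Z = 1.440/3 = 0.4800
Smallest n/ν is Z → limiting reagent.
n(L) = (2/3) × 1.440 = 0.9600 mol
mass = 0.9600 × 409.80 = 393.4 g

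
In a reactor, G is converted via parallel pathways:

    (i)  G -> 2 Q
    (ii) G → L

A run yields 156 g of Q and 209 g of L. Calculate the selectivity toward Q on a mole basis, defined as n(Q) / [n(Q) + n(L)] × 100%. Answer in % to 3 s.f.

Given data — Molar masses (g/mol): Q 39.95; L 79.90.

59.9 %

n(Q) = 156 / 39.95 = 3.905 mol
n(L) = 209 / 79.90 = 2.616 mol
selectivity = 3.905/(3.905+2.616) × 100 = 59.88 %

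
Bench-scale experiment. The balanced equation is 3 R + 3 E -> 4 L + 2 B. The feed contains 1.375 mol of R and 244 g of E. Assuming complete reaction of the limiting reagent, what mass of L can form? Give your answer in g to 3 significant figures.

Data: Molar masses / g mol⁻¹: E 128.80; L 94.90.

n(R) = 1.375 mol
n(E) = 244.0 / 128.80 = 1.894 mol
n/ν for R = 1.375/3 = 0.4583
n/ν for E = 1.894/3 = 0.6313
Smallest n/ν is R → limiting reagent.
n(L) = (4/3) × 1.375 = 1.833 mol
mass = 1.833 × 94.90 = 174.0 g

174 g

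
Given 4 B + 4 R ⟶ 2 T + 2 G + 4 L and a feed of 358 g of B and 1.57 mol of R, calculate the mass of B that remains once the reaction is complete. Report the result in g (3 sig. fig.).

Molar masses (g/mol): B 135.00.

146 g

n(B) = 358.0 / 135.00 = 2.652 mol
n(R) = 1.570 mol
n/ν → B: 0.6630, R: 0.3925; R is limiting.
B consumed = (4/4) × 1.570 = 1.570 mol
B remaining = 2.652 − 1.570 = 1.082 mol
mass = 1.082 × 135.00 = 146.1 g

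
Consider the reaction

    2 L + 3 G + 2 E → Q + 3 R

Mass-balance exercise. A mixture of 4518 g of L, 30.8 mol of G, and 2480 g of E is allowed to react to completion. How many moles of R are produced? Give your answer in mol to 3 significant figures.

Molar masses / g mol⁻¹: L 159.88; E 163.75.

n(L) = 4518 / 159.88 = 28.26 mol
n(G) = 30.80 mol
n(E) = 2480 / 163.75 = 15.15 mol
n/ν for L = 28.26/2 = 14.13
n/ν for G = 30.80/3 = 10.27
n/ν for E = 15.15/2 = 7.575
Smallest n/ν is E → limiting reagent.
n(R) = (3/2) × 15.15 = 22.73 mol

22.7 mol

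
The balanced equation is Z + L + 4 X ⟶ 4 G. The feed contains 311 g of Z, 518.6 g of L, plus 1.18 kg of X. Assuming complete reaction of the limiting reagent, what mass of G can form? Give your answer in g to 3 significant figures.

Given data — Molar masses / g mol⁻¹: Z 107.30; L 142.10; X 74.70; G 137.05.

1590 g

n(Z) = 311.0 / 107.30 = 2.898 mol
n(L) = 518.6 / 142.10 = 3.650 mol
n(X) = 1.180×1000 / 74.70 = 15.80 mol
n/ν → Z: 2.898, L: 3.650, X: 3.950; Z is limiting.
n(G) = (4/1) × 2.898 = 11.59 mol
mass = 11.59 × 137.05 = 1588 g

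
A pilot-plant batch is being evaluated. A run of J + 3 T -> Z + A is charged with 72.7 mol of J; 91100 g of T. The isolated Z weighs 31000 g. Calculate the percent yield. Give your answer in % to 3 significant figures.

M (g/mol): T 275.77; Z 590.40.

n(J) = 72.70 mol
n(T) = 91100 / 275.77 = 330.3 mol
n/ν → J: 72.70, T: 110.1; J is limiting.
theoretical n(Z) = (1/1) × 72.70 = 72.70 mol → 42920 g
% yield = 31000 / 42920 × 100 = 72.23 %

72.2 %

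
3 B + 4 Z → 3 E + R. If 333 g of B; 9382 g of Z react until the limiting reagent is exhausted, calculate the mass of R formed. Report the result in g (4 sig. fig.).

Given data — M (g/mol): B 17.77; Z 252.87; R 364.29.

n(B) = 333.0 / 17.77 = 18.74 mol
n(Z) = 9382 / 252.87 = 37.10 mol
n/ν for B = 18.74/3 = 6.247
n/ν for Z = 37.10/4 = 9.275
Smallest n/ν is B → limiting reagent.
n(R) = (1/3) × 18.74 = 6.247 mol
mass = 6.247 × 364.29 = 2276 g

2276 g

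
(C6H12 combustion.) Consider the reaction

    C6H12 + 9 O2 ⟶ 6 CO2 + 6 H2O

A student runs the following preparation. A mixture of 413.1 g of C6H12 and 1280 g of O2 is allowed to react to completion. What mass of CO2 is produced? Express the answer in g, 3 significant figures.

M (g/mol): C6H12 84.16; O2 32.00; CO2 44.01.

1170 g

n(C6H12) = 413.1 / 84.16 = 4.909 mol
n(O2) = 1280 / 32.00 = 40.00 mol
n/ν for C6H12 = 4.909/1 = 4.909
n/ν for O2 = 40.00/9 = 4.444
Smallest n/ν is O2 → limiting reagent.
n(CO2) = (6/9) × 40.00 = 26.67 mol
mass = 26.67 × 44.01 = 1174 g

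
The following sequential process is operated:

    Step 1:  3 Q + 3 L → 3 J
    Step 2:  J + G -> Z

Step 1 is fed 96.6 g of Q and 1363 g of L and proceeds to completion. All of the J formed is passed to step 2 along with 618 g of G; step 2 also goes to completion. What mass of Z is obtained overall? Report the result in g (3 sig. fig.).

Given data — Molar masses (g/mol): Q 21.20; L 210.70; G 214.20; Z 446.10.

Step 1:
n(Q) = 96.60 / 21.20 = 4.557 mol
n(L) = 1363 / 210.70 = 6.469 mol
n/ν for Q = 4.557/3 = 1.519
n/ν for L = 6.469/3 = 2.156
Smallest n/ν is Q → limiting reagent.
n(J) produced = (3/3) × 4.557 = 4.557 mol
Step 2:
n(J) available = 4.557 mol
n(G) = 618.0 / 214.20 = 2.885 mol
n/ν for J = 4.557/1 = 4.557
n/ν for G = 2.885/1 = 2.885
Smallest n/ν is G → limiting reagent.
n(Z) = (1/1) × 2.885 = 2.885 mol
mass = 2.885 × 446.10 = 1287 g

1290 g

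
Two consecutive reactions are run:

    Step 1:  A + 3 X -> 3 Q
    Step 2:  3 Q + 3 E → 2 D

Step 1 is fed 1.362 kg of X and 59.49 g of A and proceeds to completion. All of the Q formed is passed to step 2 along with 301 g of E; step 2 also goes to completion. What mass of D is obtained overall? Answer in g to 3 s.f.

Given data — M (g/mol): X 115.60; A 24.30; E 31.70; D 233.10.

1140 g

Step 1:
n(X) = 1.362×1000 / 115.60 = 11.78 mol
n(A) = 59.49 / 24.30 = 2.448 mol
n/ν for X = 11.78/3 = 3.927
n/ν for A = 2.448/1 = 2.448
Smallest n/ν is A → limiting reagent.
n(Q) produced = (3/1) × 2.448 = 7.344 mol
Step 2:
n(Q) available = 7.344 mol
n(E) = 301.0 / 31.70 = 9.495 mol
n/ν for Q = 7.344/3 = 2.448
n/ν for E = 9.495/3 = 3.165
Smallest n/ν is Q → limiting reagent.
n(D) = (2/3) × 7.344 = 4.896 mol
mass = 4.896 × 233.10 = 1141 g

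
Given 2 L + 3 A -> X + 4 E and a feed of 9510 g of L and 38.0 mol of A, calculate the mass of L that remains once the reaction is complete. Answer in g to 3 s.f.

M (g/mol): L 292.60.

2100 g

n(L) = 9510 / 292.60 = 32.50 mol
n(A) = 38.00 mol
n/ν for L = 32.50/2 = 16.25
n/ν for A = 38.00/3 = 12.67
Smallest n/ν is A → limiting reagent.
L consumed = (2/3) × 38.00 = 25.33 mol
L remaining = 32.50 − 25.33 = 7.170 mol
mass = 7.170 × 292.60 = 2098 g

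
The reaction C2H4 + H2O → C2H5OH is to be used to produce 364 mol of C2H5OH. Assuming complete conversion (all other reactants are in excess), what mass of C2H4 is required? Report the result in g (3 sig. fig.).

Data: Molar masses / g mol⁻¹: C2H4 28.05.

n(C2H5OH) = 364.0 mol
n(C2H4) = (1/1) × 364.0 = 364.0 mol
mass = 364.0 × 28.05 = 10210 g

10200 g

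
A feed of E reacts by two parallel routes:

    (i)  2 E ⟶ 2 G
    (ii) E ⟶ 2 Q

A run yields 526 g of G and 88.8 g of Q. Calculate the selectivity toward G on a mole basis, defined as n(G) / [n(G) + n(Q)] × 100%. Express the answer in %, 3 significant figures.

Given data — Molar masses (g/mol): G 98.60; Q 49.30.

n(G) = 526 / 98.60 = 5.335 mol
n(Q) = 88.8 / 49.30 = 1.801 mol
selectivity = 5.335/(5.335+1.801) × 100 = 74.76 %

74.8 %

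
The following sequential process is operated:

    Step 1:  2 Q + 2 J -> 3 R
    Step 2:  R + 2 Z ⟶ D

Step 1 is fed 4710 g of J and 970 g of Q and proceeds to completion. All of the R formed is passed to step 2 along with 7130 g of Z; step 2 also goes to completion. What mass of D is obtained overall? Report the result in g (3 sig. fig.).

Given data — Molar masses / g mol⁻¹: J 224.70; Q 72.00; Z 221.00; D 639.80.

10300 g

Step 1:
n(J) = 4710 / 224.70 = 20.96 mol
n(Q) = 970.0 / 72.00 = 13.47 mol
n/ν → J: 10.48, Q: 6.735; Q is limiting.
n(R) produced = (3/2) × 13.47 = 20.21 mol
Step 2:
n(R) available = 20.21 mol
n(Z) = 7130 / 221.00 = 32.26 mol
n/ν → R: 20.21, Z: 16.13; Z is limiting.
n(D) = (1/2) × 32.26 = 16.13 mol
mass = 16.13 × 639.80 = 10320 g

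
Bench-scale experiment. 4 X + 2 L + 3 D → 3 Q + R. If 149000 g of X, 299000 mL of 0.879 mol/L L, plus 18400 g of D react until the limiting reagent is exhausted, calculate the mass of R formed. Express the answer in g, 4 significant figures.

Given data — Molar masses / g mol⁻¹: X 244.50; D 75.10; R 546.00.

n(X) = 149000 / 244.50 = 609.4 mol
n(L) = 0.879 × 299000/1000 = 262.8 mol
n(D) = 18400 / 75.10 = 245.0 mol
n/ν → X: 152.4, L: 131.4, D: 81.67; D is limiting.
n(R) = (1/3) × 245.0 = 81.67 mol
mass = 81.67 × 546.00 = 44590 g

44590 g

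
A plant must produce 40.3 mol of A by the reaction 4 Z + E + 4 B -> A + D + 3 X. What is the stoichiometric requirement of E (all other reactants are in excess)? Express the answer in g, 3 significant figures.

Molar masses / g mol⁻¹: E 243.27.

9800 g

n(A) = 40.30 mol
n(E) = (1/1) × 40.30 = 40.30 mol
mass = 40.30 × 243.27 = 9804 g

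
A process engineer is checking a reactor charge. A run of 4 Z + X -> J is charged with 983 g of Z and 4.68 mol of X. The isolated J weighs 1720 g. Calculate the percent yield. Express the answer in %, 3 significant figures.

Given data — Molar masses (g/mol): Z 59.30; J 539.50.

n(Z) = 983.0 / 59.30 = 16.58 mol
n(X) = 4.680 mol
n/ν for Z = 16.58/4 = 4.145
n/ν for X = 4.680/1 = 4.680
Smallest n/ν is Z → limiting reagent.
theoretical n(J) = (1/4) × 16.58 = 4.145 mol → 2236 g
% yield = 1720 / 2236 × 100 = 76.92 %

76.9 %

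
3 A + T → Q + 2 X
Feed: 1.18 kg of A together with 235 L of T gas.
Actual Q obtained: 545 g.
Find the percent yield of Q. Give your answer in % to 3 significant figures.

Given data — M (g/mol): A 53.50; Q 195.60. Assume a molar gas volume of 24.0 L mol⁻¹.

37.9 %

n(A) = 1.180×1000 / 53.50 = 22.06 mol
n(T) = 235.0 / 24.0 = 9.792 mol
n/ν for A = 22.06/3 = 7.353
n/ν for T = 9.792/1 = 9.792
Smallest n/ν is A → limiting reagent.
theoretical n(Q) = (1/3) × 22.06 = 7.353 mol → 1438 g
% yield = 545 / 1438 × 100 = 37.90 %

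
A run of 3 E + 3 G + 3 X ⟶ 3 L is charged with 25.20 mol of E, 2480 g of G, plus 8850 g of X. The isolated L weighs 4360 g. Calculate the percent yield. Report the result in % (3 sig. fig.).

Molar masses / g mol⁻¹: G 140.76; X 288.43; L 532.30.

46.5 %

n(E) = 25.20 mol
n(G) = 2480 / 140.76 = 17.62 mol
n(X) = 8850 / 288.43 = 30.68 mol
n/ν for E = 25.20/3 = 8.400
n/ν for G = 17.62/3 = 5.873
n/ν for X = 30.68/3 = 10.23
Smallest n/ν is G → limiting reagent.
theoretical n(L) = (3/3) × 17.62 = 17.62 mol → 9379 g
% yield = 4360 / 9379 × 100 = 46.49 %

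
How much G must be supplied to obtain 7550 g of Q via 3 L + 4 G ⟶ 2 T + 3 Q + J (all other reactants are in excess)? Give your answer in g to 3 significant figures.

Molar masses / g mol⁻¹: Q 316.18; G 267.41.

8510 g

n(Q) = 7550 / 316.18 = 23.88 mol
n(G) = (4/3) × 23.88 = 31.84 mol
mass = 31.84 × 267.41 = 8514 g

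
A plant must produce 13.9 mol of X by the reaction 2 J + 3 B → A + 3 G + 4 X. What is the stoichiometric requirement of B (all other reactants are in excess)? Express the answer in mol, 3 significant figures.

10.4 mol

n(X) = 13.90 mol
n(B) = (3/4) × 13.90 = 10.43 mol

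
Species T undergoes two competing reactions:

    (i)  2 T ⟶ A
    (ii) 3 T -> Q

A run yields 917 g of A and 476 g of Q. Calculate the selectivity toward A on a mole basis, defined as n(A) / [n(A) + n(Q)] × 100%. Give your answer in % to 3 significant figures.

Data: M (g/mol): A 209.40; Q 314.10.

74.3 %

n(A) = 917 / 209.40 = 4.379 mol
n(Q) = 476 / 314.10 = 1.515 mol
selectivity = 4.379/(4.379+1.515) × 100 = 74.30 %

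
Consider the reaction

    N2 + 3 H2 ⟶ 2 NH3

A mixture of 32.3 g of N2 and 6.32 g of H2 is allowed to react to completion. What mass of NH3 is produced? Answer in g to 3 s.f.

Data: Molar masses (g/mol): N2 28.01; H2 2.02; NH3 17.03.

35.5 g

n(N2) = 32.30 / 28.01 = 1.153 mol
n(H2) = 6.320 / 2.02 = 3.129 mol
n/ν for N2 = 1.153/1 = 1.153
n/ν for H2 = 3.129/3 = 1.043
Smallest n/ν is H2 → limiting reagent.
n(NH3) = (2/3) × 3.129 = 2.086 mol
mass = 2.086 × 17.03 = 35.52 g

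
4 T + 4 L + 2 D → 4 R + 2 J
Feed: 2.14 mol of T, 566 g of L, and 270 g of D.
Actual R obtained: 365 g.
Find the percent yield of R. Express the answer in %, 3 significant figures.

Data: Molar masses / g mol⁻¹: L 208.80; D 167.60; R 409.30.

41.7 %

n(T) = 2.140 mol
n(L) = 566.0 / 208.80 = 2.711 mol
n(D) = 270.0 / 167.60 = 1.611 mol
n/ν → T: 0.5350, L: 0.6778, D: 0.8055; T is limiting.
theoretical n(R) = (4/4) × 2.140 = 2.140 mol → 875.9 g
% yield = 365 / 875.9 × 100 = 41.67 %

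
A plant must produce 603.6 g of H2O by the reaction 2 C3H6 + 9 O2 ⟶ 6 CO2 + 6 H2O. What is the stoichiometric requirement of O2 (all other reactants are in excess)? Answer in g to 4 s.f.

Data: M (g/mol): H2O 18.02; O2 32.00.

1608 g

n(H2O) = 603.6 / 18.02 = 33.50 mol
n(O2) = (9/6) × 33.50 = 50.25 mol
mass = 50.25 × 32.00 = 1608 g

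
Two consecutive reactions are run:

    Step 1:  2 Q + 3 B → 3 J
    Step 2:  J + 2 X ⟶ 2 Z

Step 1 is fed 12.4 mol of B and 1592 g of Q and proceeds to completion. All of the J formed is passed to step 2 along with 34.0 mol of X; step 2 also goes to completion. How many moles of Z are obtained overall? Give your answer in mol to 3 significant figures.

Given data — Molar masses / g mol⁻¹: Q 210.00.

22.7 mol

Step 1:
n(B) = 12.40 mol
n(Q) = 1592 / 210.00 = 7.581 mol
n/ν for B = 12.40/3 = 4.133
n/ν for Q = 7.581/2 = 3.791
Smallest n/ν is Q → limiting reagent.
n(J) produced = (3/2) × 7.581 = 11.37 mol
Step 2:
n(J) available = 11.37 mol
n(X) = 34.00 mol
n/ν for J = 11.37/1 = 11.37
n/ν for X = 34.00/2 = 17.00
Smallest n/ν is J → limiting reagent.
n(Z) = (2/1) × 11.37 = 22.74 mol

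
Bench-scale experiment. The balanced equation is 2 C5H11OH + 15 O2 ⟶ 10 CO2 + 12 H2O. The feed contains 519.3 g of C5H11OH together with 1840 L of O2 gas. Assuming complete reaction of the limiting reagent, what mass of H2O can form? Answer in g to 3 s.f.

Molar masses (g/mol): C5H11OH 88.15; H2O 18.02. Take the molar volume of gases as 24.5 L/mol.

n(C5H11OH) = 519.3 / 88.15 = 5.891 mol
n(O2) = 1840 / 24.5 = 75.10 mol
n/ν for C5H11OH = 5.891/2 = 2.946
n/ν for O2 = 75.10/15 = 5.007
Smallest n/ν is C5H11OH → limiting reagent.
n(H2O) = (12/2) × 5.891 = 35.35 mol
mass = 35.35 × 18.02 = 637.0 g

637 g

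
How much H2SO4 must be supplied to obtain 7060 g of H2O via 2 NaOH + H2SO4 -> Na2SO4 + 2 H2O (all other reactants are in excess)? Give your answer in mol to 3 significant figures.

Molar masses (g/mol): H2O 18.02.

n(H2O) = 7060 / 18.02 = 391.8 mol
n(H2SO4) = (1/2) × 391.8 = 195.9 mol

196 mol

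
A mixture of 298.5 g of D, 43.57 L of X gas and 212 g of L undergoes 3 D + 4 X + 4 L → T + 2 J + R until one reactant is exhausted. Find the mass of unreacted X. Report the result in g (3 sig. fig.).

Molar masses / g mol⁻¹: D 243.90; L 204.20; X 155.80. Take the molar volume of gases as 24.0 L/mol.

121 g

n(D) = 298.5 / 243.90 = 1.224 mol
n(X) = 43.57 / 24.0 = 1.815 mol
n(L) = 212.0 / 204.20 = 1.038 mol
n/ν for D = 1.224/3 = 0.4080
n/ν for X = 1.815/4 = 0.4538
n/ν for L = 1.038/4 = 0.2595
Smallest n/ν is L → limiting reagent.
X consumed = (4/4) × 1.038 = 1.038 mol
X remaining = 1.815 − 1.038 = 0.7770 mol
mass = 0.7770 × 155.80 = 121.1 g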